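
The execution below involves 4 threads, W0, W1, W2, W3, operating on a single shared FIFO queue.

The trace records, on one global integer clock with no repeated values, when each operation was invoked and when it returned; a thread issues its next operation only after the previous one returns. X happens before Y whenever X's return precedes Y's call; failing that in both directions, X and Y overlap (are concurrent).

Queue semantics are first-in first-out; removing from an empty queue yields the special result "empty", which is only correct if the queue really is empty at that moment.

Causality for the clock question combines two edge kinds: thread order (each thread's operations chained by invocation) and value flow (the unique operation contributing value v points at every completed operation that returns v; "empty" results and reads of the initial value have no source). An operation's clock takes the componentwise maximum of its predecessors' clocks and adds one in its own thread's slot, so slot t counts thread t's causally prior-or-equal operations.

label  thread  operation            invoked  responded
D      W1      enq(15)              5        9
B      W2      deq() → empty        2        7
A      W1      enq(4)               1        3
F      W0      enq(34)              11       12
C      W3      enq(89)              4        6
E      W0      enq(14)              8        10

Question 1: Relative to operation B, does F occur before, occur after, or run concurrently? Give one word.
Answer: after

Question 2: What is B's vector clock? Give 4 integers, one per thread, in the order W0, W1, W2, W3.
Answer: (0, 0, 1, 0)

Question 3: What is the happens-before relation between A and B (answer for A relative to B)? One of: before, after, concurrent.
Answer: concurrent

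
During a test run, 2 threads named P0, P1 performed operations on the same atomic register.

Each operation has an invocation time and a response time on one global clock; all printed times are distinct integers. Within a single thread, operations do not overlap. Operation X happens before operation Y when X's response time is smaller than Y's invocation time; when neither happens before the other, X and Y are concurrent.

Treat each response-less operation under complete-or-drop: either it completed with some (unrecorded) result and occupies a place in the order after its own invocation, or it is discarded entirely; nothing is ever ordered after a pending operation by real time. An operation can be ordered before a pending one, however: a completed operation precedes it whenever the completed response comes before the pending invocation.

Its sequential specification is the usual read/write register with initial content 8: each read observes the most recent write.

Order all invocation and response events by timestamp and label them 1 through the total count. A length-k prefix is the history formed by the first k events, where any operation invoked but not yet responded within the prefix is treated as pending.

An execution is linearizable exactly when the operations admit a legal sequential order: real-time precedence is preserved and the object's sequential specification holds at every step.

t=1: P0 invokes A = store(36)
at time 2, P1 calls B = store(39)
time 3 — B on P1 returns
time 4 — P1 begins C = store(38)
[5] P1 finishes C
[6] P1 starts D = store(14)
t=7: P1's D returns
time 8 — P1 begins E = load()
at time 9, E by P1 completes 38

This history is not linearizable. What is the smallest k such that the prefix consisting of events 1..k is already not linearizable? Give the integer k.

9

a valid linearization of events 1..8 exists, for instance A, B, C, D:
after step 1 (A store(36) (pending, included)): value 36
after step 2 (B store(39)): value 39
after step 3 (C store(38)): value 38
after step 4 (D store(14)): value 14
include event 9 — E responding at 9 — and every candidate order breaks
no completion choice of the 1 pending operation (A) rescues it — every subset was tried
sample order B, C, D, E (pending dropped) stalls at step 4 — E load() → 38 has no legal effect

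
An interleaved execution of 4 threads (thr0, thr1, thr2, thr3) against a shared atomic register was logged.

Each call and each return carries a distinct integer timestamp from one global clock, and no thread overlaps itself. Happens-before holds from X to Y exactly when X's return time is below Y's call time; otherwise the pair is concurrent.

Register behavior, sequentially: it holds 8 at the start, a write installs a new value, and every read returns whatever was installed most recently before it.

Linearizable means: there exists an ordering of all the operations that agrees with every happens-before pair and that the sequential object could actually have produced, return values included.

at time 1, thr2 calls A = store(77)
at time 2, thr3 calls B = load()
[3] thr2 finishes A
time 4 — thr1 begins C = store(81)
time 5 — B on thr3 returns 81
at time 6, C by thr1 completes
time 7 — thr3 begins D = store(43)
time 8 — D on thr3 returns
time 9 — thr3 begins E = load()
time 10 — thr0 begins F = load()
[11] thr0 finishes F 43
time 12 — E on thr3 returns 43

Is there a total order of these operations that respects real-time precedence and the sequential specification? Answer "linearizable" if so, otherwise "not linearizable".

a witness: A, C, B, D, E, F
1. A store(77), leaving value 77
2. C store(81), leaving value 81
3. B load() → 81, leaving value 81
4. D store(43), leaving value 43
5. E load() → 43, leaving value 43
6. F load() → 43, leaving value 43

linearizable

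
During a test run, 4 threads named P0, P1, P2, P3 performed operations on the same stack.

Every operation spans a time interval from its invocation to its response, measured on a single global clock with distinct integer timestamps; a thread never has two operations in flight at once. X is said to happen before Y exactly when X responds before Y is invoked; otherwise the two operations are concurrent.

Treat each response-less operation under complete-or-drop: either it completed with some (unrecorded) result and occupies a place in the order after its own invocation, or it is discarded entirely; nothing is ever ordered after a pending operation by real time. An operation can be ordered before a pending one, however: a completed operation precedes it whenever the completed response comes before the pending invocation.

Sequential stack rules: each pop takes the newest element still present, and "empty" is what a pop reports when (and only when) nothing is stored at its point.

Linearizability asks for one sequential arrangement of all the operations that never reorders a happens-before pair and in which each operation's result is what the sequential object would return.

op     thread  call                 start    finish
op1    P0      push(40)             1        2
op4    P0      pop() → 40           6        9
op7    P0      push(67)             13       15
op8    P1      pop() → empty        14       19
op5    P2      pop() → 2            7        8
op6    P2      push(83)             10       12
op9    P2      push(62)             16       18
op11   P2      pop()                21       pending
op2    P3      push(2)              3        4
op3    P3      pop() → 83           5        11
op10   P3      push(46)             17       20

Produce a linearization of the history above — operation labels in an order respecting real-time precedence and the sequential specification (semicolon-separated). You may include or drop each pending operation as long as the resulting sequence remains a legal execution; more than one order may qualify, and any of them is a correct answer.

op1; op2; op5; op4; op6; op3; op8; op7; op9; op10

step 1: op1 push(40) — stack <40>
step 2: op2 push(2) — stack <40,2>
step 3: op5 pop() → 2 — stack <40>
step 4: op4 pop() → 40 — stack <>
step 5: op6 push(83) — stack <83>
step 6: op3 pop() → 83 — stack <>
step 7: op8 pop() → empty — stack <>
step 8: op7 push(67) — stack <67>
step 9: op9 push(62) — stack <67,62>
step 10: op10 push(46) — stack <67,62,46>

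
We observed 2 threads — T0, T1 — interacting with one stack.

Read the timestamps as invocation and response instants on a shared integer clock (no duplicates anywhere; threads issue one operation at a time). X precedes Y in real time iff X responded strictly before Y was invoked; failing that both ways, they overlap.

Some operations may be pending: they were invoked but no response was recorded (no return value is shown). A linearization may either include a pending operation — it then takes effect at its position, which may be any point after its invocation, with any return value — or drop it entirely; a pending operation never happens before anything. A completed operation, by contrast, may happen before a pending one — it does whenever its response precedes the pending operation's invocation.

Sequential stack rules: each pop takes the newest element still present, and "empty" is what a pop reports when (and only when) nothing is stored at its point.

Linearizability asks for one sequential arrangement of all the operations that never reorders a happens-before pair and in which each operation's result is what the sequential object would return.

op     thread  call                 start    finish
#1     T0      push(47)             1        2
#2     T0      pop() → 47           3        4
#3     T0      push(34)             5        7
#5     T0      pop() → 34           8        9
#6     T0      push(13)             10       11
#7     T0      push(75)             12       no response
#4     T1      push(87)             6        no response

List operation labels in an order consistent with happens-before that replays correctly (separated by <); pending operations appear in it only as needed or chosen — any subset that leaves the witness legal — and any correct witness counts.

#1 < #2 < #3 < #5 < #4 < #6

after step 1 (#1 push(47)): stack <47>
after step 2 (#2 pop() → 47): stack <>
after step 3 (#3 push(34)): stack <34>
after step 4 (#5 pop() → 34): stack <>
after step 5 (#4 push(87) (pending, included)): stack <87>
after step 6 (#6 push(13)): stack <87,13>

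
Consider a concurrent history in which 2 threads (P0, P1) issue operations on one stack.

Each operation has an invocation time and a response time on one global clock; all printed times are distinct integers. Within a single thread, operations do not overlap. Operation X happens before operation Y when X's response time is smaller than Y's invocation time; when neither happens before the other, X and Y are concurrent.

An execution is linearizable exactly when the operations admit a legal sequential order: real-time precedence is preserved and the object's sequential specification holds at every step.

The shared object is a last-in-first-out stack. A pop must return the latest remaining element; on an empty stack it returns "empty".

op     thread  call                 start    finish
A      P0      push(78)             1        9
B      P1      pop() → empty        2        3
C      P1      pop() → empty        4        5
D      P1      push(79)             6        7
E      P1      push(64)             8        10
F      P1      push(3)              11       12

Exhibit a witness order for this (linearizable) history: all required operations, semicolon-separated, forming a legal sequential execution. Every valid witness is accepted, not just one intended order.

B; C; A; D; E; F

step 1: B pop() → empty — stack <>
step 2: C pop() → empty — stack <>
step 3: A push(78) — stack <78>
step 4: D push(79) — stack <78,79>
step 5: E push(64) — stack <78,79,64>
step 6: F push(3) — stack <78,79,64,3>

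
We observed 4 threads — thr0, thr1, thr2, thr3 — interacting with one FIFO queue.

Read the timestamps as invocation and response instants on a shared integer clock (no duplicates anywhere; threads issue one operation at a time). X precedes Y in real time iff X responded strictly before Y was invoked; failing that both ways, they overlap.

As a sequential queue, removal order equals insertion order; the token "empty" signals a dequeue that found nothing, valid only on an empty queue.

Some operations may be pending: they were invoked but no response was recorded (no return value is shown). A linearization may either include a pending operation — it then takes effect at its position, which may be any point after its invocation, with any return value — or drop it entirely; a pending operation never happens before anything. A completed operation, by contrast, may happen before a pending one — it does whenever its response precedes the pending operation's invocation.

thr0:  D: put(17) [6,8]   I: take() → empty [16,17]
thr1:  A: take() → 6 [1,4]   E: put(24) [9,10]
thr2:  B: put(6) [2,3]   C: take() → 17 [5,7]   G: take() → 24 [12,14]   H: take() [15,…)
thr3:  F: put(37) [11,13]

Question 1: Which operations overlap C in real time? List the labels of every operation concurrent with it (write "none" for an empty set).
C spans [5,7]: anything still running between times 5 and 7 counts as concurrent
A [1,4]: before
B [2,3]: before
D [6,8]: concurrent
E [9,10]: after
F [11,13]: after
G [12,14]: after
H [15,…): after
I [16,17]: after

D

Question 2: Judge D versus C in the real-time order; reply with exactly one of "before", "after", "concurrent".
D spans [6,8], C spans [5,7]
the intervals overlap in both directions

concurrent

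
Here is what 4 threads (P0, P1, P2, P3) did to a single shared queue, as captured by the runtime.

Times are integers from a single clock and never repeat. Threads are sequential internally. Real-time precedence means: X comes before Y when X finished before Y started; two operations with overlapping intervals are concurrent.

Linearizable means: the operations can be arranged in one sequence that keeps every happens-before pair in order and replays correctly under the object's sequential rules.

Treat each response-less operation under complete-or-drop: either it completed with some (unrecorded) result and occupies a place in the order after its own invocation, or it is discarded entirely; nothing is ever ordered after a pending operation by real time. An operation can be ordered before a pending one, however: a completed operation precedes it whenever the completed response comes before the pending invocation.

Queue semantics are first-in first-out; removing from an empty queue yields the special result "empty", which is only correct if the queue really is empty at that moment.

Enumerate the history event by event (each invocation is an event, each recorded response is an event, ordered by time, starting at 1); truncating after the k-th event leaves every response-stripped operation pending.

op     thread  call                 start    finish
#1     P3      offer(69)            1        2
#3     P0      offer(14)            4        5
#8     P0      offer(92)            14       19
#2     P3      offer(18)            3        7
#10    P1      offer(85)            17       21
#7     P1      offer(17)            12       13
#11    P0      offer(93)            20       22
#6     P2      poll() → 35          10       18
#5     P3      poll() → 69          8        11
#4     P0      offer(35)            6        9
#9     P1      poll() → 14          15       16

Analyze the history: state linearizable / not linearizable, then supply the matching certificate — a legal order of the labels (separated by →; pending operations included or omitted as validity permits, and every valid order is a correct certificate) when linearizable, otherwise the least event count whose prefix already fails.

after step 1 (#1 offer(69)): queue <69>
after step 2 (#3 offer(14)): queue <69,14>
after step 3 (#4 offer(35)): queue <69,14,35>
after step 4 (#2 offer(18)): queue <69,14,35,18>
after step 5 (#5 poll() → 69): queue <14,35,18>
after step 6 (#7 offer(17)): queue <14,35,18,17>
after step 7 (#8 offer(92)): queue <14,35,18,17,92>
after step 8 (#9 poll() → 14): queue <35,18,17,92>
after step 9 (#6 poll() → 35): queue <18,17,92>
after step 10 (#10 offer(85)): queue <18,17,92,85>
after step 11 (#11 offer(93)): queue <18,17,92,85,93>

linearizable — witness: #1 → #3 → #4 → #2 → #5 → #7 → #8 → #9 → #6 → #10 → #11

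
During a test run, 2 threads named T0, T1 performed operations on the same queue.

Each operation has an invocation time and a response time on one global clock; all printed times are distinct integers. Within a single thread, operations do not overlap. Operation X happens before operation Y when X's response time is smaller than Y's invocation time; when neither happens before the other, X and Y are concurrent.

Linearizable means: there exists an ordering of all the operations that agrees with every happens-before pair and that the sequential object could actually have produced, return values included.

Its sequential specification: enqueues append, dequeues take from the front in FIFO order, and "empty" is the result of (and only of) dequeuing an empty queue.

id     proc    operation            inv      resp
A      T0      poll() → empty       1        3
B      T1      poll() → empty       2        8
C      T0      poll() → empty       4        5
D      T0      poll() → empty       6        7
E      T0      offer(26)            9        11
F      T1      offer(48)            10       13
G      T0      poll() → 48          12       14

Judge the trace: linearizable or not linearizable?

linearizable

witness order: A, B, C, D, F, E, G
after step 1 (A poll() → empty): queue <>
after step 2 (B poll() → empty): queue <>
after step 3 (C poll() → empty): queue <>
after step 4 (D poll() → empty): queue <>
after step 5 (F offer(48)): queue <48>
after step 6 (E offer(26)): queue <48,26>
after step 7 (G poll() → 48): queue <26>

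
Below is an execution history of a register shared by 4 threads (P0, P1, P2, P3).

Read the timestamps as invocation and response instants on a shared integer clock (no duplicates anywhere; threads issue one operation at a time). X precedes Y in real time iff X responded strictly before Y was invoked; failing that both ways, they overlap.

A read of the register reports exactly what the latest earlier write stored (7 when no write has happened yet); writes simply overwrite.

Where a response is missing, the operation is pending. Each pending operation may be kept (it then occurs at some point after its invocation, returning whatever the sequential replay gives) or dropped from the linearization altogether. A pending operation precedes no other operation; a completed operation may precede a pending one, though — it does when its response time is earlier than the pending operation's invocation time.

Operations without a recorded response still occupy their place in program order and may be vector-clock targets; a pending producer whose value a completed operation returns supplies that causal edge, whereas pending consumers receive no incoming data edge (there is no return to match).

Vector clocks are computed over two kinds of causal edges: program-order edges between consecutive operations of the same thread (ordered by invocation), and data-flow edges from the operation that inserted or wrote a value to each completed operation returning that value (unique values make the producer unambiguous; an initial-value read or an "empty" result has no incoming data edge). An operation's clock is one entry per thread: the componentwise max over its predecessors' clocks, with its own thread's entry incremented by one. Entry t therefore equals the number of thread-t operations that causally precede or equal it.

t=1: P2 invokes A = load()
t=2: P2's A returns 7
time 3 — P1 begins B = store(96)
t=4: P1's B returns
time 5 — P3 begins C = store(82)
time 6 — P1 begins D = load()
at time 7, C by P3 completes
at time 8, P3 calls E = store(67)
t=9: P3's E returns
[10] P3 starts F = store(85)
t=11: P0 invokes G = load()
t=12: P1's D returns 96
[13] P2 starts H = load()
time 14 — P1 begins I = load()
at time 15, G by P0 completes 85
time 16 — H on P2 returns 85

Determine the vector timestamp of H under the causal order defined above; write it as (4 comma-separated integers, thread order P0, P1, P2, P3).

invoked at 5, C has no predecessors; its own P3 bump gives (0, 0, 0, 1)
invoked at 1, A has no predecessors; its own P2 bump gives (0, 0, 1, 0)
invoked at 3, B has no predecessors; its own P1 bump gives (0, 1, 0, 0)
E, invoked 8, takes VC(C)=(0, 0, 0, 1) under max, adds 1 for P3 → (0, 0, 0, 2)
D, invoked 6, takes VC(B)=(0, 1, 0, 0) under max, adds 1 for P1 → (0, 2, 0, 0)
F, invoked 10, takes VC(E)=(0, 0, 0, 2) under max, adds 1 for P3 → (0, 0, 0, 3)
I, invoked 14, takes VC(D)=(0, 2, 0, 0) under max, adds 1 for P1 → (0, 3, 0, 0)
G, invoked 11, takes VC(F)=(0, 0, 0, 3) under max, adds 1 for P0 → (1, 0, 0, 3)
H, invoked 13, takes VC(A)=(0, 0, 1, 0), VC(F)=(0, 0, 0, 3) under max, adds 1 for P2 → (0, 0, 2, 3)
target: VC(H) = (0, 0, 2, 3)

(0, 0, 2, 3)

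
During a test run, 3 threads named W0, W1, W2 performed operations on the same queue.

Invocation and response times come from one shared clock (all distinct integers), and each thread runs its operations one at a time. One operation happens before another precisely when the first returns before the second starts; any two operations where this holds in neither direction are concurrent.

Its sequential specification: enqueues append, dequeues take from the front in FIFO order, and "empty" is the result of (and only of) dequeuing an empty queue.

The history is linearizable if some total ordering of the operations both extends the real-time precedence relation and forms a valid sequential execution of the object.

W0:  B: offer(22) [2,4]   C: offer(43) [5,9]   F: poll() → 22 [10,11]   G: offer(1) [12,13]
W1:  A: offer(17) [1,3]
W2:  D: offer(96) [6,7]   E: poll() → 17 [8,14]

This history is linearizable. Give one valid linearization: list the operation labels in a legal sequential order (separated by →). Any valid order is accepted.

A → B → C → D → E → F → G

1. A offer(17), leaving queue <17>
2. B offer(22), leaving queue <17,22>
3. C offer(43), leaving queue <17,22,43>
4. D offer(96), leaving queue <17,22,43,96>
5. E poll() → 17, leaving queue <22,43,96>
6. F poll() → 22, leaving queue <43,96>
7. G offer(1), leaving queue <43,96,1>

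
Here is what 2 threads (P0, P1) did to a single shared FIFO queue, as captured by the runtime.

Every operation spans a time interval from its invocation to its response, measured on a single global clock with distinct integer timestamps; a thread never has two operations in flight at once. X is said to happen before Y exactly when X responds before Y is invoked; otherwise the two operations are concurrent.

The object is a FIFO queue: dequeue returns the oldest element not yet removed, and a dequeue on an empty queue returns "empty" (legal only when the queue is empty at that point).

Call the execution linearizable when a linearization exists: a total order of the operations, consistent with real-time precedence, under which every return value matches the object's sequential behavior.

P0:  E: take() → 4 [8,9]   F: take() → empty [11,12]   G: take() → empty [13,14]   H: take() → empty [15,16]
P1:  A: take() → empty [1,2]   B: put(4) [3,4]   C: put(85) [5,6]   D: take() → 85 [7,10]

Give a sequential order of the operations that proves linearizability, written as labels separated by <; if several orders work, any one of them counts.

after step 1 (A take() → empty): queue <>
after step 2 (B put(4)): queue <4>
after step 3 (C put(85)): queue <4,85>
after step 4 (E take() → 4): queue <85>
after step 5 (D take() → 85): queue <>
after step 6 (F take() → empty): queue <>
after step 7 (G take() → empty): queue <>
after step 8 (H take() → empty): queue <>

A < B < C < E < D < F < G < H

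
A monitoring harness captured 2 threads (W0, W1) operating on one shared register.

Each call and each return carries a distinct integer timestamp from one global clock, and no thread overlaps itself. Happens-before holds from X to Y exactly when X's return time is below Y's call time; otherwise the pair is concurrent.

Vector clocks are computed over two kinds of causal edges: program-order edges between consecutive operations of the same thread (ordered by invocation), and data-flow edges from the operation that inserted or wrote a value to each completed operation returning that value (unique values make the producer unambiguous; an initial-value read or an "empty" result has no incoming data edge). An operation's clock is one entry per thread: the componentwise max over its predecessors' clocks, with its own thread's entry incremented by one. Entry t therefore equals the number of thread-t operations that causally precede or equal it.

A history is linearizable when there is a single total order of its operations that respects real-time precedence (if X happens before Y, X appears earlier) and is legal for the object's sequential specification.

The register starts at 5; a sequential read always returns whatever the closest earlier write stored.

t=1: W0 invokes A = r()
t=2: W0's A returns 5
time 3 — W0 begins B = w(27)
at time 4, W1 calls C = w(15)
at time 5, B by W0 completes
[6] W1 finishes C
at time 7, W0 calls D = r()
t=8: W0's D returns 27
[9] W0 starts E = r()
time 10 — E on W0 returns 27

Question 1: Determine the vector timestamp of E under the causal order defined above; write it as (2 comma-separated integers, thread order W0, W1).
root op C, invoked 4: fresh clock plus W1's own tick → (0, 1)
root op A, invoked 1: fresh clock plus W0's own tick → (1, 0)
B (invocation 3): componentwise max over VC(A)=(1, 0), +1 at W0, giving (2, 0)
D (invocation 7): componentwise max over VC(B)=(2, 0), +1 at W0, giving (3, 0)
E (invocation 9): componentwise max over VC(B)=(2, 0), VC(D)=(3, 0), +1 at W0, giving (4, 0)
target: VC(E) = (4, 0)

(4, 0)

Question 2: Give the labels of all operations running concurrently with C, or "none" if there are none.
C spans [4,6]: anything still running between times 4 and 6 counts as concurrent
A [1,2]: before
B [3,5]: concurrent
D [7,8]: after
E [9,10]: after

B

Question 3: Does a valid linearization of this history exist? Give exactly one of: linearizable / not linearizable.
witness order: A, C, B, D, E
1. A r() → 5, leaving value 5
2. C w(15), leaving value 15
3. B w(27), leaving value 27
4. D r() → 27, leaving value 27
5. E r() → 27, leaving value 27

linearizable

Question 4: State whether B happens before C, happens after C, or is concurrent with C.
B spans [3,5], C spans [4,6]
the intervals overlap in both directions

concurrent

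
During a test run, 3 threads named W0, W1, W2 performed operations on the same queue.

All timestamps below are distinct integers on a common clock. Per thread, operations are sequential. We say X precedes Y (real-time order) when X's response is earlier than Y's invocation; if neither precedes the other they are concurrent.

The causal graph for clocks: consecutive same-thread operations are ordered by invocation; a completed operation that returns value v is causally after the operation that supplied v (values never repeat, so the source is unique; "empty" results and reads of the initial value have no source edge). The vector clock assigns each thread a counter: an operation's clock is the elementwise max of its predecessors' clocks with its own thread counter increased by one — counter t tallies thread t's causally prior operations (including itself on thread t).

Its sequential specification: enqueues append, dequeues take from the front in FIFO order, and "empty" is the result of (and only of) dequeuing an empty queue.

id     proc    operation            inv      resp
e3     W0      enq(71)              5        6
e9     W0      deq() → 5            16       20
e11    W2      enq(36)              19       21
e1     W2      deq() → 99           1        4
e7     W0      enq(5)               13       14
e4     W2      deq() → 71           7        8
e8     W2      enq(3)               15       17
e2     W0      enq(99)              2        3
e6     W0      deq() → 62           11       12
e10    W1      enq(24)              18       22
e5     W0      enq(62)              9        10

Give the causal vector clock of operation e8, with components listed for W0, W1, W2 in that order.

(2, 0, 3)

e10, invoked 18, has no incoming edges; only W1's bump applies → (0, 1, 0)
e2, invoked 2, has no incoming edges; only W0's bump applies → (1, 0, 0)
invoked at 1, e1 merges VC(e2)=(1, 0, 0) and bumps W2's slot → (1, 0, 1)
invoked at 5, e3 merges VC(e2)=(1, 0, 0) and bumps W0's slot → (2, 0, 0)
invoked at 9, e5 merges VC(e3)=(2, 0, 0) and bumps W0's slot → (3, 0, 0)
invoked at 7, e4 merges VC(e1)=(1, 0, 1), VC(e3)=(2, 0, 0) and bumps W2's slot → (2, 0, 2)
invoked at 11, e6 merges VC(e5)=(3, 0, 0) and bumps W0's slot → (4, 0, 0)
invoked at 15, e8 merges VC(e4)=(2, 0, 2) and bumps W2's slot → (2, 0, 3)
invoked at 13, e7 merges VC(e6)=(4, 0, 0) and bumps W0's slot → (5, 0, 0)
invoked at 19, e11 merges VC(e8)=(2, 0, 3) and bumps W2's slot → (2, 0, 4)
invoked at 16, e9 merges VC(e7)=(5, 0, 0) and bumps W0's slot → (6, 0, 0)
target: VC(e8) = (2, 0, 3)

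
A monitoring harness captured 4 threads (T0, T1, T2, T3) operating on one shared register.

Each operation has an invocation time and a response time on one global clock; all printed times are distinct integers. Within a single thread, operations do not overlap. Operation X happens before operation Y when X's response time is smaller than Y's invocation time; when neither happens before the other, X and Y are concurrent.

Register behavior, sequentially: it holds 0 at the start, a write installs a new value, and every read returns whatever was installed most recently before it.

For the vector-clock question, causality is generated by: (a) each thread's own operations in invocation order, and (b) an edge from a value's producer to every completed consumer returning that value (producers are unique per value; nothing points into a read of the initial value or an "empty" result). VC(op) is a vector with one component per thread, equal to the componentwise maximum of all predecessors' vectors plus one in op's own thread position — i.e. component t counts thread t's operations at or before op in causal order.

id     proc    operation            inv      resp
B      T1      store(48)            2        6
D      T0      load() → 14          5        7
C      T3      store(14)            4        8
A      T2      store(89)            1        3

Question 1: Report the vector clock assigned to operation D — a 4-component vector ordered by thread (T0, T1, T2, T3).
VC(C, invoked at 4): no causal predecessors; +1 on T3 → (0, 0, 0, 1)
VC(A, invoked at 1): no causal predecessors; +1 on T2 → (0, 0, 1, 0)
VC(B, invoked at 2): no causal predecessors; +1 on T1 → (0, 1, 0, 0)
D (invocation 5): componentwise max over VC(C)=(0, 0, 0, 1), +1 at T0, giving (1, 0, 0, 1)
target: VC(D) = (1, 0, 0, 1)

(1, 0, 0, 1)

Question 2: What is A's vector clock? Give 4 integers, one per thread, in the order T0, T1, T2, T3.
root op C, invoked 4: fresh clock plus T3's own tick → (0, 0, 0, 1)
root op A, invoked 1: fresh clock plus T2's own tick → (0, 0, 1, 0)
root op B, invoked 2: fresh clock plus T1's own tick → (0, 1, 0, 0)
merge at D (invoked 5): VC(C)=(0, 0, 0, 1), own-thread bump on T0 → (1, 0, 0, 1)
target: VC(A) = (0, 0, 1, 0)

(0, 0, 1, 0)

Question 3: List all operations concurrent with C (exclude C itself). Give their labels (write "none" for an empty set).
overlap test against C [4,8]: concurrent iff the interval meets 4..8
A [1,3]: before
B [2,6]: concurrent
D [5,7]: concurrent

B, D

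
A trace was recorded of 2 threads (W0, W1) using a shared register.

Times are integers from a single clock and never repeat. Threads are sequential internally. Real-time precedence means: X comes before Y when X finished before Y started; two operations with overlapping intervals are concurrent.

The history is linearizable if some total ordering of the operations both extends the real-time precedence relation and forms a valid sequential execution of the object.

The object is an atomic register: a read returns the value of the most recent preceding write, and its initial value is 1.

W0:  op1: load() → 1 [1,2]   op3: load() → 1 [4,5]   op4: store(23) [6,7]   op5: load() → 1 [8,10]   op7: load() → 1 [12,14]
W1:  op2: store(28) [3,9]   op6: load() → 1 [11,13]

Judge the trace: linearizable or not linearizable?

not linearizable

prefix check: 1..9 passes, 1..10 fails once op5's time-10 response joins
4 orders of the 5 completed register ops respect real time; none is legal
e.g. op1, op2, op3, op4, op5: illegal at step 3, since op3 load() → 1 cannot apply there
e.g. op1, op3, op2, op4, op5: illegal at step 5, since op5 load() → 1 cannot apply there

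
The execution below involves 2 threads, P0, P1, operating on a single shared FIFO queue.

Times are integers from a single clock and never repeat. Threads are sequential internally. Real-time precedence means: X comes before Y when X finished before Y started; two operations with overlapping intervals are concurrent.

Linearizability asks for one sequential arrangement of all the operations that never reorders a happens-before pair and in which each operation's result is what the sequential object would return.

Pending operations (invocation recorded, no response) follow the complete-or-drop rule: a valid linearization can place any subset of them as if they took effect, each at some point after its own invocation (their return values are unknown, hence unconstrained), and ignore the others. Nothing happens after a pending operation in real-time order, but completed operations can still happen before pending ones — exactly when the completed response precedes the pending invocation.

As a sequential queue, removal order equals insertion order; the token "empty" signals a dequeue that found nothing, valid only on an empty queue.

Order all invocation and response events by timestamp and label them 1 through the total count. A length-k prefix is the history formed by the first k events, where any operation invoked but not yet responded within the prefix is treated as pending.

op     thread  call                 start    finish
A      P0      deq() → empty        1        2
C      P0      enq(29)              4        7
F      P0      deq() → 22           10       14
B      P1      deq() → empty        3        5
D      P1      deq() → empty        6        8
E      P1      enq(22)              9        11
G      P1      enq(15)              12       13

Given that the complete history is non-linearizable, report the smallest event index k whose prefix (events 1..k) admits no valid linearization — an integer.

14

events 1..13 are still linearizable — one witness is A, B, D, C, E, F, G:
step 1: A deq() → empty — queue <>
step 2: B deq() → empty — queue <>
step 3: D deq() → empty — queue <>
step 4: C enq(29) — queue <29>
step 5: E enq(22) — queue <29,22>
step 6: F deq() (pending, included) — queue <22>
step 7: G enq(15) — queue <22,15>
once event 14 joins (F's response, time 14), exhaustive search finds no witness
one such order, A, B, C, D, E, F, G, breaks at step 4 where D deq() → empty is illegal
one such order, A, B, C, D, E, G, F, breaks at step 4 where D deq() → empty is illegal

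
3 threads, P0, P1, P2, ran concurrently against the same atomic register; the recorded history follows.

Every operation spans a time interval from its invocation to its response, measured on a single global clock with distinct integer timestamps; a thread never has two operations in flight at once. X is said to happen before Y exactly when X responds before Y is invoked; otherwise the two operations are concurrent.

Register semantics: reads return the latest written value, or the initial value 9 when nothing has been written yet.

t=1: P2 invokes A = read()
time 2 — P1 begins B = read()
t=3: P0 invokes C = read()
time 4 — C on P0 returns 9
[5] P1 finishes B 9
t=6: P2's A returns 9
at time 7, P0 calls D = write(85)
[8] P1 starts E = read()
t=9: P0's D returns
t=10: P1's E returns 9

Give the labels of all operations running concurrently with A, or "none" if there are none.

A spans [1,6]: anything still running between times 1 and 6 counts as concurrent
B [2,5]: concurrent
C [3,4]: concurrent
D [7,9]: after
E [8,10]: after

B, C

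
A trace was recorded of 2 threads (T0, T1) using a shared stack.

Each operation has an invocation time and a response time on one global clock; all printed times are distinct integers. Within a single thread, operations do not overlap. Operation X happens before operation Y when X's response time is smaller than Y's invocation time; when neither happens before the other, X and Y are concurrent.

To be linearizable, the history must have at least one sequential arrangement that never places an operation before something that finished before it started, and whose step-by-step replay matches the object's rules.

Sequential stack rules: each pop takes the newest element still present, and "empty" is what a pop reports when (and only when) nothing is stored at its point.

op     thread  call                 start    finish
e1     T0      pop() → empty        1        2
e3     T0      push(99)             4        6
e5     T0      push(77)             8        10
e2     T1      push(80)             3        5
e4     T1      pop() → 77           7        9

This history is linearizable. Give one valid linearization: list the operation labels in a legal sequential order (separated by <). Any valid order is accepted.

e1 < e2 < e3 < e5 < e4

1. e1 pop() → empty, leaving stack <>
2. e2 push(80), leaving stack <80>
3. e3 push(99), leaving stack <80,99>
4. e5 push(77), leaving stack <80,99,77>
5. e4 pop() → 77, leaving stack <80,99>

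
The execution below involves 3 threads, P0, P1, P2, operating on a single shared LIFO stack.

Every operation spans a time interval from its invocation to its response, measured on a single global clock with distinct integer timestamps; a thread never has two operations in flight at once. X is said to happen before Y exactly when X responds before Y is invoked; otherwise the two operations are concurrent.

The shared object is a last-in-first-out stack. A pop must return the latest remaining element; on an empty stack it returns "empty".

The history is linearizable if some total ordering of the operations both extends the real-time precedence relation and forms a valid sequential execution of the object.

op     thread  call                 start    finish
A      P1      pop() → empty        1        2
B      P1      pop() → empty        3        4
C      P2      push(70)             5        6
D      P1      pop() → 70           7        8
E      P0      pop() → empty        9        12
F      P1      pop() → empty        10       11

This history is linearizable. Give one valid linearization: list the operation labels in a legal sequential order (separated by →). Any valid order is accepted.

A → B → C → D → E → F

after step 1 (A pop() → empty): stack <>
after step 2 (B pop() → empty): stack <>
after step 3 (C push(70)): stack <70>
after step 4 (D pop() → 70): stack <>
after step 5 (E pop() → empty): stack <>
after step 6 (F pop() → empty): stack <>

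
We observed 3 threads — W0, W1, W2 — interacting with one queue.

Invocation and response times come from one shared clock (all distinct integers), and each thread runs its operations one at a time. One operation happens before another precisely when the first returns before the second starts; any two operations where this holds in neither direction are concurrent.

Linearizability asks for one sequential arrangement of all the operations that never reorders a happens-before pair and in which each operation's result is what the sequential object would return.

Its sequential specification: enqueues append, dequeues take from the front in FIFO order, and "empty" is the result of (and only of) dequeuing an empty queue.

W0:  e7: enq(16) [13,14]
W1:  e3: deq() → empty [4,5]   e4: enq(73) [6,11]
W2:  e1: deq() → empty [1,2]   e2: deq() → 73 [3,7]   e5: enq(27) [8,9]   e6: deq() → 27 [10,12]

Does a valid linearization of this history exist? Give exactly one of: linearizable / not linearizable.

witness order: e1, e3, e4, e2, e5, e6, e7
after step 1 (e1 deq() → empty): queue <>
after step 2 (e3 deq() → empty): queue <>
after step 3 (e4 enq(73)): queue <73>
after step 4 (e2 deq() → 73): queue <>
after step 5 (e5 enq(27)): queue <27>
after step 6 (e6 deq() → 27): queue <>
after step 7 (e7 enq(16)): queue <16>

linearizable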